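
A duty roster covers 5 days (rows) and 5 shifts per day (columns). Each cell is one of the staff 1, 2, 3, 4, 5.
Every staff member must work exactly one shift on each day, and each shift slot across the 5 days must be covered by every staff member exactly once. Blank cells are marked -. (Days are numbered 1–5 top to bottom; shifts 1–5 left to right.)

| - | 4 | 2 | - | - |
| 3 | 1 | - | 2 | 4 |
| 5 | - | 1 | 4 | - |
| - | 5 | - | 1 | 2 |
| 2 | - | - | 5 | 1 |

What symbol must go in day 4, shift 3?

Day 1, shift 1: day 1 has {2, 4} and shift 1 has {2, 3, 5}, leaving only 1.
Day 1, shift 4: day 1 has {1, 2, 4} and shift 4 has {1, 2, 4, 5}, leaving only 3.
Day 1, shift 5: day 1 has {1, 2, 3, 4} and shift 5 has {1, 2, 4}, leaving only 5.
Day 2, shift 3: day 2 has {1, 2, 3, 4} and shift 3 has {1, 2}, leaving only 5.
Day 3, shift 5: day 3 has {1, 4, 5} and shift 5 has {1, 2, 4, 5}, leaving only 3.
Day 3, shift 2: day 3 has {1, 3, 4, 5} and shift 2 has {1, 4, 5}, leaving only 2.
Day 4, shift 1: day 4 has {1, 2, 5} and shift 1 has {1, 2, 3, 5}, leaving only 4.
Day 4 already has {1, 2, 4, 5} and shift 3 already has {1, 2, 5}, so day 4, shift 3 must be 3.

3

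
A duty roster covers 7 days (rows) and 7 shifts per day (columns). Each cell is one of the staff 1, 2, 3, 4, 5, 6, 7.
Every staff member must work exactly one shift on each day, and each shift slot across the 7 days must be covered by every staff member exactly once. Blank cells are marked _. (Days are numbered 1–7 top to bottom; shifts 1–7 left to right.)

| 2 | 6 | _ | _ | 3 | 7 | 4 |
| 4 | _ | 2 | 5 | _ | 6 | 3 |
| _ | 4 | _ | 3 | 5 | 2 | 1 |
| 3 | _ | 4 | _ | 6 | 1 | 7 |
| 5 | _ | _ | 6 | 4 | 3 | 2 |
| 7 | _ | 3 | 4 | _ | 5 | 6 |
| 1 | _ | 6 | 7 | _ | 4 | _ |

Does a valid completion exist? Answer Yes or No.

Yes

No day or shift among the givens repeats a symbol, and propagating forced cells runs into no contradiction.
One valid completion exists (for instance, 2 6 5 1 3 7 4 / 4 1 2 5 7 6 3 / 6 4 7 3 5 2 1 / 3 5 4 2 6 1 7 / 5 7 1 6 4 3 2 / 7 2 3 4 1 5 6 / 1 3 6 7 2 4 5).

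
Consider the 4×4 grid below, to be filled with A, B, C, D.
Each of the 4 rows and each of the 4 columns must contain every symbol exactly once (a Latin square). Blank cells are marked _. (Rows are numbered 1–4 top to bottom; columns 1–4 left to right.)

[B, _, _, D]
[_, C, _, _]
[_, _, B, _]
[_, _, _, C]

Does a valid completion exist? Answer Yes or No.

Yes

No row or column among the givens repeats a symbol, and propagating forced cells runs into no contradiction.
One valid completion exists (for instance, B A C D / D C A B / C D B A / A B D C).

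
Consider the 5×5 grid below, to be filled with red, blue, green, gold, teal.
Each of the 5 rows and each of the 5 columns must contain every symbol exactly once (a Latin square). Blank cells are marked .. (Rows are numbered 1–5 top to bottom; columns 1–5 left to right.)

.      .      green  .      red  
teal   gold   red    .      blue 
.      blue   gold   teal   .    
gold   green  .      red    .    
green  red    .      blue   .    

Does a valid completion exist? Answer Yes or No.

Yes

No row or column among the givens repeats a symbol, and propagating forced cells runs into no contradiction.
One valid completion exists (for instance, blue teal green gold red / teal gold red green blue / red blue gold teal green / gold green blue red teal / green red teal blue gold).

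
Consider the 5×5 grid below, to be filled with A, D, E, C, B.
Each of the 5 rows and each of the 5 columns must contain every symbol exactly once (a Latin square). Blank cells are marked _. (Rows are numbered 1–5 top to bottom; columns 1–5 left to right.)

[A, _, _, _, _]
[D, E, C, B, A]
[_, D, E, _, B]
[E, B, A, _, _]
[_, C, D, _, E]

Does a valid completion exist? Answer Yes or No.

Row 1, column 2: row 1 together with column 2 already contain {A, D, E, C, B} — every symbol — so nothing can go there. The grid has no valid completion.

No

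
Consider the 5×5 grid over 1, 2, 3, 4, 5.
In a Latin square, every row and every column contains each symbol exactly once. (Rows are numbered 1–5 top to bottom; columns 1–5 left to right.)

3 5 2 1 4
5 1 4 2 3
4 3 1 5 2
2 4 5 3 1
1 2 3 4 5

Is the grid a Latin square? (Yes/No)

Each row is a permutation of the 5 symbols, and so is each column.

Yes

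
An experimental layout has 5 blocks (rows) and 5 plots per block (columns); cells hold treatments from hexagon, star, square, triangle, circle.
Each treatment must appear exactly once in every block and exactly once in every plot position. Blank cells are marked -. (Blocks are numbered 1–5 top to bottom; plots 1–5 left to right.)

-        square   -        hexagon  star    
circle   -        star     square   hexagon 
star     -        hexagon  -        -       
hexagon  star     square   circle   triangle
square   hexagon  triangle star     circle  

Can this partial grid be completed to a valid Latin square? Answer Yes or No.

Yes

No block or plot among the givens repeats a symbol, and propagating forced cells runs into no contradiction.
One valid completion exists (for instance, triangle square circle hexagon star / circle triangle star square hexagon / star circle hexagon triangle square / hexagon star square circle triangle / square hexagon triangle star circle).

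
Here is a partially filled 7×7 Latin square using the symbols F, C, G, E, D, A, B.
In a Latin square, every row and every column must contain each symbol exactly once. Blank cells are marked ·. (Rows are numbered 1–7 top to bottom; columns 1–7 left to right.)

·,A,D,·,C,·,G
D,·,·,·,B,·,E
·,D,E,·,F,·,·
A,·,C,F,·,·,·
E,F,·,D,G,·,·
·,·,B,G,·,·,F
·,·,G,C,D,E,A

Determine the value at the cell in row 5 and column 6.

C

Row 2, column 4: row 2 has {E, D, B} and column 4 has {F, C, G, D}, leaving only A.
Row 2, column 3: row 2 has {E, D, A, B} and column 3 has {C, G, E, D, B}, leaving only F.
Row 3, column 4: row 3 has {F, E, D} and column 4 has {F, C, G, D, A}, leaving only B.
Row 1, column 4: row 1 has {C, G, D, A} and column 4 has {F, C, G, D, A, B}, leaving only E.
Row 3, column 7: row 3 has {F, E, D, B} and column 7 has {F, G, E, A}, leaving only C.
Row 3, column 1: row 3 has {F, C, E, D, B} and column 1 has {E, D, A}, leaving only G.
Row 3, column 6: row 3 has {F, C, G, E, D, B} and column 6 has {E}, leaving only A.
Row 4, column 5: row 4 has {F, C, A} and column 5 has {F, C, G, D, B}, leaving only E.
Row 5, column 3: row 5 has {F, G, E, D} and column 3 has {F, C, G, E, D, B}, leaving only A.
Row 5, column 7: row 5 has {F, G, E, D, A} and column 7 has {F, C, G, E, A}, leaving only B.
Row 5 already has {F, G, E, D, A, B} and column 6 already has {E, A}, so row 5, column 6 must be C.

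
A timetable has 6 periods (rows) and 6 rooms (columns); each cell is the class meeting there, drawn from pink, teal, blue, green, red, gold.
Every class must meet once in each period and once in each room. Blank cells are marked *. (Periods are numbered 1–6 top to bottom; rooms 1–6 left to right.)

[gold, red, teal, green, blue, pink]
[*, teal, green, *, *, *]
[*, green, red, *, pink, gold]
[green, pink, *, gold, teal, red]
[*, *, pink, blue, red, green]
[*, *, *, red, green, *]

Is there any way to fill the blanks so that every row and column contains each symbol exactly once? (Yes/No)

Yes

No period or room among the givens repeats a symbol, and propagating forced cells runs into no contradiction.
One valid completion exists (for instance, gold red teal green blue pink / red teal green pink gold blue / blue green red teal pink gold / green pink blue gold teal red / teal gold pink blue red green / pink blue gold red green teal).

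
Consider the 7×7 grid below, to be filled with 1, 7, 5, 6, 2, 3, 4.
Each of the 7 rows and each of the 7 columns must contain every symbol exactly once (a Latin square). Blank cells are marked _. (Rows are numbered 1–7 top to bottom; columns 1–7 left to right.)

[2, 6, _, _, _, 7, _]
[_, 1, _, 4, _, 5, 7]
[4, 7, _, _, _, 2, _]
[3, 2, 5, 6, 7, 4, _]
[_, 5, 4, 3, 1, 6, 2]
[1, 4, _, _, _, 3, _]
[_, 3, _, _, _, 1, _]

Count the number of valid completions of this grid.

Row 1, column 3: eliminating its row and column leaves {1, 3}.
Row 1, column 4: eliminating its row and column leaves {1, 5}.
Row 1, column 5: eliminating its row and column leaves {5, 3, 4}.
Row 1, column 7: eliminating its row and column leaves {1, 5, 3, 4}.
Row 2, column 1: eliminating its row and column leaves {6}.
Row 2, column 3: eliminating its row and column leaves {6, 2, 3}.
Row 2, column 5: eliminating its row and column leaves {6, 2, 3}.
Row 3, column 3: eliminating its row and column leaves {1, 6, 3}.
Row 3, column 4: eliminating its row and column leaves {1, 5}.
Row 3, column 5: eliminating its row and column leaves {5, 6, 3}.
Row 3, column 7: eliminating its row and column leaves {1, 5, 6, 3}.
Row 4, column 7: eliminating its row and column leaves {1}.
Row 5, column 1: eliminating its row and column leaves {7}.
Row 6, column 3: eliminating its row and column leaves {7, 6, 2}.
Row 6, column 4: eliminating its row and column leaves {7, 5, 2}.
Row 6, column 5: eliminating its row and column leaves {5, 6, 2}.
Row 6, column 7: eliminating its row and column leaves {5, 6}.
Row 7, column 1: eliminating its row and column leaves {7, 5, 6}.
Row 7, column 3: eliminating its row and column leaves {7, 6, 2}.
Row 7, column 4: eliminating its row and column leaves {7, 5, 2}.
Row 7, column 5: eliminating its row and column leaves {5, 6, 2, 4}.
Row 7, column 7: eliminating its row and column leaves {5, 6, 4}.
Enumerating the assignments across these blanks that avoid any row or column repeat gives 9 completions.

9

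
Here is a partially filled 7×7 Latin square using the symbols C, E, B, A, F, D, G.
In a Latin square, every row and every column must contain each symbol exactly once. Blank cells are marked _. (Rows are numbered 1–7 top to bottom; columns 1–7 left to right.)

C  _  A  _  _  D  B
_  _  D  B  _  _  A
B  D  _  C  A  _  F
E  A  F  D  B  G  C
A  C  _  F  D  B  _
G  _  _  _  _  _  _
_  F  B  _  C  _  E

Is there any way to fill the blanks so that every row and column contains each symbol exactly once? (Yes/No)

No row or column among the givens repeats a symbol, and propagating forced cells runs into no contradiction.
One valid completion exists (for instance, C G A E F D B / F E D B G C A / B D G C A E F / E A F D B G C / A C E F D B G / G B C A E F D / D F B G C A E).

Yes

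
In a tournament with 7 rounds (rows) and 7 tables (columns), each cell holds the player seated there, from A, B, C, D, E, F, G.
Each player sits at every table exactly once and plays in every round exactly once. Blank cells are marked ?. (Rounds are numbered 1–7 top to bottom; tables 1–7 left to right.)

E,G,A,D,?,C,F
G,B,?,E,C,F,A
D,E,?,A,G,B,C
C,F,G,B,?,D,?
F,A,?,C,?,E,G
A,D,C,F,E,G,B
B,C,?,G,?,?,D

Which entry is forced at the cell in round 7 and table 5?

Round 1, table 5: round 1 has {A, C, D, E, F, G} and table 5 has {C, E, G}, leaving only B.
Round 2, table 3: round 2 has {A, B, C, E, F, G} and table 3 has {A, C, G}, leaving only D.
Round 3, table 3: round 3 has {A, B, C, D, E, G} and table 3 has {A, C, D, G}, leaving only F.
Round 4, table 5: round 4 has {B, C, D, F, G} and table 5 has {B, C, E, G}, leaving only A.
Round 7 already has {B, C, D, G} and table 5 already has {A, B, C, E, G}, so round 7, table 5 must be F.

F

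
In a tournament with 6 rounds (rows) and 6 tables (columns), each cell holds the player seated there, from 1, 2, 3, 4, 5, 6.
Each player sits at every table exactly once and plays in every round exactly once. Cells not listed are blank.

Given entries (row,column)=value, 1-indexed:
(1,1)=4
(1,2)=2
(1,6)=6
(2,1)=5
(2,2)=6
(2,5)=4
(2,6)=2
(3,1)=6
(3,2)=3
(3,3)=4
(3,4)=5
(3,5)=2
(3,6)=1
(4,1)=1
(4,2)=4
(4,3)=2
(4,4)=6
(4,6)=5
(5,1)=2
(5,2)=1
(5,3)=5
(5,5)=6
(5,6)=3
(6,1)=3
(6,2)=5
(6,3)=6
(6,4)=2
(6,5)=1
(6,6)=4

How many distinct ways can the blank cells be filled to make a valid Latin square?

Round 1, table 3: eliminating its round and table leaves {1, 3}.
Round 1, table 4: eliminating its round and table leaves {1, 3}.
Round 1, table 5: eliminating its round and table leaves {3, 5}.
Round 2, table 3: eliminating its round and table leaves {1, 3}.
Round 2, table 4: eliminating its round and table leaves {1, 3}.
Round 4, table 5: eliminating its round and table leaves {3}.
Round 5, table 4: eliminating its round and table leaves {4}.
Enumerating the assignments across these blanks that avoid any round or table repeat gives 2 completions.

2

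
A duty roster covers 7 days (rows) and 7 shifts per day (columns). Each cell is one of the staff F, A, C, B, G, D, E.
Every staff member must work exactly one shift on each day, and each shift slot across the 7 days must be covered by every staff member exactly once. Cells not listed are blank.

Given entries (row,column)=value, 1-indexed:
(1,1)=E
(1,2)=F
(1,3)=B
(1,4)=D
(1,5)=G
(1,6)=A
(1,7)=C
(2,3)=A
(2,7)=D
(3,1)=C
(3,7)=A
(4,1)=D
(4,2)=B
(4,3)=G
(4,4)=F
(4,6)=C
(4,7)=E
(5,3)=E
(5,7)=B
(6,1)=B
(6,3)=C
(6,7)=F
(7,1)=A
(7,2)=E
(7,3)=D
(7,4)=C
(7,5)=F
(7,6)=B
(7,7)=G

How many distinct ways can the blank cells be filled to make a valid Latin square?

14

Day 2, shift 1: eliminating its day and shift leaves {F, G}.
Day 2, shift 2: eliminating its day and shift leaves {C, G}.
Day 2, shift 4: eliminating its day and shift leaves {B, G, E}.
Day 2, shift 5: eliminating its day and shift leaves {C, B, E}.
Day 2, shift 6: eliminating its day and shift leaves {F, G, E}.
Day 3, shift 2: eliminating its day and shift leaves {G, D}.
Day 3, shift 3: eliminating its day and shift leaves {F}.
Day 3, shift 4: eliminating its day and shift leaves {B, G, E}.
Day 3, shift 5: eliminating its day and shift leaves {B, D, E}.
Day 3, shift 6: eliminating its day and shift leaves {F, G, D, E}.
Day 4, shift 5: eliminating its day and shift leaves {A}.
Day 5, shift 1: eliminating its day and shift leaves {F, G}.
Day 5, shift 2: eliminating its day and shift leaves {A, C, G, D}.
Day 5, shift 4: eliminating its day and shift leaves {A, G}.
Day 5, shift 5: eliminating its day and shift leaves {A, C, D}.
Day 5, shift 6: eliminating its day and shift leaves {F, G, D}.
Day 6, shift 2: eliminating its day and shift leaves {A, G, D}.
Day 6, shift 4: eliminating its day and shift leaves {A, G, E}.
Day 6, shift 5: eliminating its day and shift leaves {A, D, E}.
Day 6, shift 6: eliminating its day and shift leaves {G, D, E}.
Enumerating the assignments across these blanks that avoid any day or shift repeat gives 14 completions.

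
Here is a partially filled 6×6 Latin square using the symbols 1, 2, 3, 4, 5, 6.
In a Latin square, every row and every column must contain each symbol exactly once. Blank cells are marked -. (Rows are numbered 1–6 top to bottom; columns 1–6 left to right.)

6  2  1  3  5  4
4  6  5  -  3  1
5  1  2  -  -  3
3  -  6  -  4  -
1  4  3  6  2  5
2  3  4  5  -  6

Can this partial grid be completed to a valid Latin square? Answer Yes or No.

Yes

No row or column among the givens repeats a symbol, and propagating forced cells runs into no contradiction.
One valid completion exists (for instance, 6 2 1 3 5 4 / 4 6 5 2 3 1 / 5 1 2 4 6 3 / 3 5 6 1 4 2 / 1 4 3 6 2 5 / 2 3 4 5 1 6).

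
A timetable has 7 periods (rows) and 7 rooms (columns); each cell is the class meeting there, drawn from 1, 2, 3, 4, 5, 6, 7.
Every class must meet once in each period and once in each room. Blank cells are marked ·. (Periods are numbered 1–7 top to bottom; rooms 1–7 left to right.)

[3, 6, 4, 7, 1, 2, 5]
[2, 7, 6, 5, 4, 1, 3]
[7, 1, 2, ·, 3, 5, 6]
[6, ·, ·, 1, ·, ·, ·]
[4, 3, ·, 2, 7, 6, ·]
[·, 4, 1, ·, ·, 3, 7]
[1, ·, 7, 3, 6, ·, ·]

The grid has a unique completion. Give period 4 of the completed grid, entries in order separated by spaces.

6 2 3 1 5 7 4

Period 3, room 4: period 3 has {1, 2, 3, 5, 6, 7} and room 4 has {1, 2, 3, 5, 7}, leaving only 4.
Period 5, room 3: period 5 has {2, 3, 4, 6, 7} and room 3 has {1, 2, 4, 6, 7}, leaving only 5.
Period 4, room 3: period 4 has {1, 6} and room 3 has {1, 2, 4, 5, 6, 7}, leaving only 3.
Period 5, room 7: period 5 has {2, 3, 4, 5, 6, 7} and room 7 has {3, 5, 6, 7}, leaving only 1.
Period 6, room 1: period 6 has {1, 3, 4, 7} and room 1 has {1, 2, 3, 4, 6, 7}, leaving only 5.
Period 6, room 4: period 6 has {1, 3, 4, 5, 7} and room 4 has {1, 2, 3, 4, 5, 7}, leaving only 6.
Period 6, room 5: period 6 has {1, 3, 4, 5, 6, 7} and room 5 has {1, 3, 4, 6, 7}, leaving only 2.
Period 4, room 5: period 4 has {1, 3, 6} and room 5 has {1, 2, 3, 4, 6, 7}, leaving only 5.
Period 4, room 2: period 4 has {1, 3, 5, 6} and room 2 has {1, 3, 4, 6, 7}, leaving only 2.
Period 4, room 7: period 4 has {1, 2, 3, 5, 6} and room 7 has {1, 3, 5, 6, 7}, leaving only 4.
Period 4, room 6: period 4 has {1, 2, 3, 4, 5, 6} and room 6 has {1, 2, 3, 5, 6}, leaving only 7.
So period 4 reads: 6 2 3 1 5 7 4.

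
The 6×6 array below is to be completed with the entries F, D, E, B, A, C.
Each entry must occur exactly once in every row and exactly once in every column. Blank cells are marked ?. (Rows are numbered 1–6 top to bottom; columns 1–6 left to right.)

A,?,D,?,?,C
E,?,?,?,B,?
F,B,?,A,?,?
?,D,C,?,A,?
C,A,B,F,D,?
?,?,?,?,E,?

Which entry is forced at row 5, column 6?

Row 5 already has {F, D, B, A, C} and column 6 already has {C}, so row 5, column 6 must be E.

E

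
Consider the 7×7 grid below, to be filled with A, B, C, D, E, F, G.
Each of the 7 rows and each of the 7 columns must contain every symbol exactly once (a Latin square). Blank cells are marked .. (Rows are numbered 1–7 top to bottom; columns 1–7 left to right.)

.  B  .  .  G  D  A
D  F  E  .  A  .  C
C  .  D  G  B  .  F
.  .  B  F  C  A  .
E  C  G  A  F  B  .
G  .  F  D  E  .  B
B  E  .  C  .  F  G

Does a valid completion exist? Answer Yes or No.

No

Row 4, column 1: row 4 together with column 1 already contain {A, B, C, D, E, F, G} — every symbol — so nothing can go there. The grid has no valid completion.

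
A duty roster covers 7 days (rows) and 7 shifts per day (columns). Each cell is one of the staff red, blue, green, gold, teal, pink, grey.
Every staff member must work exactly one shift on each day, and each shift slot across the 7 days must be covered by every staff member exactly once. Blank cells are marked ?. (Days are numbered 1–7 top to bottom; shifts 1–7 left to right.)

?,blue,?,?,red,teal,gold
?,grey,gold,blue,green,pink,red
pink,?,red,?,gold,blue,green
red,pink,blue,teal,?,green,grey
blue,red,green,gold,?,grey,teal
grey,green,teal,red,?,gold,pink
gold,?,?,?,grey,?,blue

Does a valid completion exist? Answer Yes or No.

No

Day 4, shift 5: day 4 together with shift 5 already contain {red, blue, green, gold, teal, pink, grey} — every symbol — so nothing can go there. The grid has no valid completion.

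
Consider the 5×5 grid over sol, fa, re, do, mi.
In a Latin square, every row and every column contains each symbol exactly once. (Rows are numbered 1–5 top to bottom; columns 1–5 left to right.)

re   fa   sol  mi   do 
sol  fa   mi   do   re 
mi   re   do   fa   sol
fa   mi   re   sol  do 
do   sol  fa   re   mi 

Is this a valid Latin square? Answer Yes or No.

No

Every row is a permutation, but column 2 contains fa twice (at rows 1 and 2).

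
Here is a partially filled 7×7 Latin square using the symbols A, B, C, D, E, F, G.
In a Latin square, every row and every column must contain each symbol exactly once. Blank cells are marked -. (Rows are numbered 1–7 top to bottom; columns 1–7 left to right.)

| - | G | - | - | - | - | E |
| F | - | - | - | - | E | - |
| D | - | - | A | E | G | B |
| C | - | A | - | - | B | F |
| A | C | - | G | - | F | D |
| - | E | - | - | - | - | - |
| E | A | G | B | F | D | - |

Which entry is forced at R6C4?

F

Row 1, column 1: row 1 has {E, G} and column 1 has {A, C, D, E, F}, leaving only B.
Row 3, column 2: row 3 has {A, B, D, E, G} and column 2 has {A, C, E, G}, leaving only F.
Row 3, column 3: row 3 has {A, B, D, E, F, G} and column 3 has {A, G}, leaving only C.
Row 4, column 2: row 4 has {A, B, C, F} and column 2 has {A, C, E, F, G}, leaving only D.
Row 2, column 2: row 2 has {E, F} and column 2 has {A, C, D, E, F, G}, leaving only B.
Row 2, column 3: row 2 has {B, E, F} and column 3 has {A, C, G}, leaving only D.
Row 1, column 3: row 1 has {B, E, G} and column 3 has {A, C, D, G}, leaving only F.
Row 2, column 4: row 2 has {B, D, E, F} and column 4 has {A, B, G}, leaving only C.
Row 1, column 4: row 1 has {B, E, F, G} and column 4 has {A, B, C, G}, leaving only D.
Row 6 already has {E} and column 4 already has {A, B, C, D, G}, so row 6, column 4 must be F.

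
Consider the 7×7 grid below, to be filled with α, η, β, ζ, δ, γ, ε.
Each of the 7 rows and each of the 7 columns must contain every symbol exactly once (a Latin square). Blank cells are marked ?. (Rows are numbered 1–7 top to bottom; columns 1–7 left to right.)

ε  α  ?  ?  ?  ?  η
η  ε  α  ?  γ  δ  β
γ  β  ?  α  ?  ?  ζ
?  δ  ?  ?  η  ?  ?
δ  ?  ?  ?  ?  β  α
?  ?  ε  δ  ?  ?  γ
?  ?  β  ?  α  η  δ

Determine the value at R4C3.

Row 2, column 4: row 2 has {α, η, β, δ, γ, ε} and column 4 has {α, δ}, leaving only ζ.
Row 3, column 6: row 3 has {α, β, ζ, γ} and column 6 has {η, β, δ}, leaving only ε.
Row 3, column 5: row 3 has {α, β, ζ, γ, ε} and column 5 has {α, η, γ}, leaving only δ.
Row 3, column 3: row 3 has {α, β, ζ, δ, γ, ε} and column 3 has {α, β, ε}, leaving only η.
Row 4, column 7: row 4 has {η, δ} and column 7 has {α, η, β, ζ, δ, γ}, leaving only ε.
Row 7, column 1: row 7 has {α, η, β, δ} and column 1 has {η, δ, γ, ε}, leaving only ζ.
Row 7, column 2: row 7 has {α, η, β, ζ, δ} and column 2 has {α, β, δ, ε}, leaving only γ.
Row 7, column 4: row 7 has {α, η, β, ζ, δ, γ} and column 4 has {α, ζ, δ}, leaving only ε.
Row 4, column 3 is narrowed to {ζ, γ}.
If it were γ, then row 4, column 6 would be left with no valid symbol.
So row 4, column 3 must be ζ.

ζ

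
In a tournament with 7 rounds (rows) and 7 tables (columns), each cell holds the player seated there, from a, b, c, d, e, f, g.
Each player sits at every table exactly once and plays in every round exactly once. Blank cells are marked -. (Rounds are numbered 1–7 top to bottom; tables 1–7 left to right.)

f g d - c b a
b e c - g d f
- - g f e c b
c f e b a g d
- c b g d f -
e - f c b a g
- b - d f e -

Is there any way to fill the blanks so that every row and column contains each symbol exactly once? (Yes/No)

Yes

No round or table among the givens repeats a symbol, and propagating forced cells runs into no contradiction.
One valid completion exists (for instance, f g d e c b a / b e c a g d f / d a g f e c b / c f e b a g d / a c b g d f e / e d f c b a g / g b a d f e c).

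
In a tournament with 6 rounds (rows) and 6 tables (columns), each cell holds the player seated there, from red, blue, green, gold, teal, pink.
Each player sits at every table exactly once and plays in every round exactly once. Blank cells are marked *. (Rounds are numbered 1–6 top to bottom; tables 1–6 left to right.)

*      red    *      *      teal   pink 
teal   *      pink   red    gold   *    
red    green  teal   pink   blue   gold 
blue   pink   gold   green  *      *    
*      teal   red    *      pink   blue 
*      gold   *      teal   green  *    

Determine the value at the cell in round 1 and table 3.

Round 2, table 2: round 2 has {red, gold, teal, pink} and table 2 has {red, green, gold, teal, pink}, leaving only blue.
Round 2, table 6: round 2 has {red, blue, gold, teal, pink} and table 6 has {blue, gold, pink}, leaving only green.
Round 4, table 5: round 4 has {blue, green, gold, pink} and table 5 has {blue, green, gold, teal, pink}, leaving only red.
Round 4, table 6: round 4 has {red, blue, green, gold, pink} and table 6 has {blue, green, gold, pink}, leaving only teal.
Round 5, table 4: round 5 has {red, blue, teal, pink} and table 4 has {red, green, teal, pink}, leaving only gold.
Round 1, table 4: round 1 has {red, teal, pink} and table 4 has {red, green, gold, teal, pink}, leaving only blue.
Round 1 already has {red, blue, teal, pink} and table 3 already has {red, gold, teal, pink}, so round 1, table 3 must be green.

green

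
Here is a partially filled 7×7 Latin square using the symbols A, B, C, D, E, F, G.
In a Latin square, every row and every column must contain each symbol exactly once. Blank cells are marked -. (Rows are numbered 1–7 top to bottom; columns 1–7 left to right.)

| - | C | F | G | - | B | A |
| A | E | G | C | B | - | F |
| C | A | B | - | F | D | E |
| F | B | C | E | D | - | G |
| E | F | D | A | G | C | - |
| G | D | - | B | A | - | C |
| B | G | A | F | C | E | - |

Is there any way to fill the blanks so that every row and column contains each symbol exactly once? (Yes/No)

Row 2, column 6: row 2 together with column 6 already contain {A, B, C, D, E, F, G} — every symbol — so nothing can go there. The grid has no valid completion.

No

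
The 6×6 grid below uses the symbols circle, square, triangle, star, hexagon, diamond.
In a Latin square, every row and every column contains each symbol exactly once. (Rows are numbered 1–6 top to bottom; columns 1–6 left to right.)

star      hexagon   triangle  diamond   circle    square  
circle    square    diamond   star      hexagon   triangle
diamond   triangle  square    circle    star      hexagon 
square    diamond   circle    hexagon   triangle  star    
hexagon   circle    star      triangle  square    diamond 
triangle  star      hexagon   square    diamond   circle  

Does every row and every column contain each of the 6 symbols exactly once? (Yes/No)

Each row is a permutation of the 6 symbols, and so is each column.

Yes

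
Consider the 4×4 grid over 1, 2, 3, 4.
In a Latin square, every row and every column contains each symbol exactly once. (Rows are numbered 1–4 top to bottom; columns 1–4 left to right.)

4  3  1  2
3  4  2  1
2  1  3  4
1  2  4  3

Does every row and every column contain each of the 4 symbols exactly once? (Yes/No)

Each row is a permutation of the 4 symbols, and so is each column.

Yes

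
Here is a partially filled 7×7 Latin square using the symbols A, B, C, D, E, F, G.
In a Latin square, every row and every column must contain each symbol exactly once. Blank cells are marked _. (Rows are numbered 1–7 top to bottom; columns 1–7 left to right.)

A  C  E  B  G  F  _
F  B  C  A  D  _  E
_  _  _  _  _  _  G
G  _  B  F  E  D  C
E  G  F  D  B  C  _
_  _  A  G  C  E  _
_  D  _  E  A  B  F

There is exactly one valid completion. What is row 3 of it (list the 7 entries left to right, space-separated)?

Row 3, column 3: row 3 has {G} and column 3 has {A, B, C, E, F}, leaving only D.
Row 3, column 4: row 3 has {D, G} and column 4 has {A, B, D, E, F, G}, leaving only C.
Row 3, column 1: row 3 has {C, D, G} and column 1 has {A, E, F, G}, leaving only B.
Row 3, column 5: row 3 has {B, C, D, G} and column 5 has {A, B, C, D, E, G}, leaving only F.
Row 3, column 6: row 3 has {B, C, D, F, G} and column 6 has {B, C, D, E, F}, leaving only A.
Row 3, column 2: row 3 has {A, B, C, D, F, G} and column 2 has {B, C, D, G}, leaving only E.
So row 3 reads: B E D C F A G.

B E D C F A G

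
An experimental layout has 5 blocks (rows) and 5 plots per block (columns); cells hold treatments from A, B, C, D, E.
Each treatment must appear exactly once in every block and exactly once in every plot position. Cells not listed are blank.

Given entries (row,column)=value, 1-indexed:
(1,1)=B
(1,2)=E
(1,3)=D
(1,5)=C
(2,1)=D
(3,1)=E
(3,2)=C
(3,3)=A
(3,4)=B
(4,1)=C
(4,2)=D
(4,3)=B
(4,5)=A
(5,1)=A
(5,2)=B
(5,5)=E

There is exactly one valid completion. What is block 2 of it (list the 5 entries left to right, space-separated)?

D A E C B

Block 2, plot 2: block 2 has {D} and plot 2 has {B, C, D, E}, leaving only A.
Block 2, plot 5: block 2 has {A, D} and plot 5 has {A, C, E}, leaving only B.
Block 1, plot 4: block 1 has {B, C, D, E} and plot 4 has {B}, leaving only A.
Block 3, plot 5: block 3 has {A, B, C, E} and plot 5 has {A, B, C, E}, leaving only D.
Block 4, plot 4: block 4 has {A, B, C, D} and plot 4 has {A, B}, leaving only E.
Block 2, plot 4: block 2 has {A, B, D} and plot 4 has {A, B, E}, leaving only C.
Block 2, plot 3: block 2 has {A, B, C, D} and plot 3 has {A, B, D}, leaving only E.
So block 2 reads: D A E C B.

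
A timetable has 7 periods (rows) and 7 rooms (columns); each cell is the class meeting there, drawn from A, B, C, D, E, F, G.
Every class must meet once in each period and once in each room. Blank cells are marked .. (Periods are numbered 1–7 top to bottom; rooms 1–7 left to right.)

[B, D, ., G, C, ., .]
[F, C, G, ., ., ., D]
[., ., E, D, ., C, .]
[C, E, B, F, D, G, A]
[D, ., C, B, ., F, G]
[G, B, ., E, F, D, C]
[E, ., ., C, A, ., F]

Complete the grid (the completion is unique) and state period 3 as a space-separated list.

Period 3, room 1: period 3 has {C, D, E} and room 1 has {B, C, D, E, F, G}, leaving only A.
Period 3, room 7: period 3 has {A, C, D, E} and room 7 has {A, C, D, F, G}, leaving only B.
Period 3, room 5: period 3 has {A, B, C, D, E} and room 5 has {A, C, D, F}, leaving only G.
Period 3, room 2: period 3 has {A, B, C, D, E, G} and room 2 has {B, C, D, E}, leaving only F.
So period 3 reads: A F E D G C B.

A F E D G C B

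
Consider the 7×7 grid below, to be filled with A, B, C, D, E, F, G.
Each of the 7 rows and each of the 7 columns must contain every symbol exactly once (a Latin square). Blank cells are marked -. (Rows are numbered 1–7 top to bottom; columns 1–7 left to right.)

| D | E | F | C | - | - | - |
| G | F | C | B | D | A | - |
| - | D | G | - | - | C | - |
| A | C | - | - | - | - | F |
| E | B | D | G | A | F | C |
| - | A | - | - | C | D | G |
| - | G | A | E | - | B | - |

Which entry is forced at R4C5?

G

Row 1, column 6: row 1 has {C, D, E, F} and column 6 has {A, B, C, D, F}, leaving only G.
Row 1, column 5: row 1 has {C, D, E, F, G} and column 5 has {A, C, D}, leaving only B.
Row 1, column 7: row 1 has {B, C, D, E, F, G} and column 7 has {C, F, G}, leaving only A.
Row 2, column 7: row 2 has {A, B, C, D, F, G} and column 7 has {A, C, F, G}, leaving only E.
Row 3, column 7: row 3 has {C, D, G} and column 7 has {A, C, E, F, G}, leaving only B.
Row 3, column 1: row 3 has {B, C, D, G} and column 1 has {A, D, E, G}, leaving only F.
Row 3, column 4: row 3 has {B, C, D, F, G} and column 4 has {B, C, E, G}, leaving only A.
Row 3, column 5: row 3 has {A, B, C, D, F, G} and column 5 has {A, B, C, D}, leaving only E.
Row 4 already has {A, C, F} and column 5 already has {A, B, C, D, E}, so row 4, column 5 must be G.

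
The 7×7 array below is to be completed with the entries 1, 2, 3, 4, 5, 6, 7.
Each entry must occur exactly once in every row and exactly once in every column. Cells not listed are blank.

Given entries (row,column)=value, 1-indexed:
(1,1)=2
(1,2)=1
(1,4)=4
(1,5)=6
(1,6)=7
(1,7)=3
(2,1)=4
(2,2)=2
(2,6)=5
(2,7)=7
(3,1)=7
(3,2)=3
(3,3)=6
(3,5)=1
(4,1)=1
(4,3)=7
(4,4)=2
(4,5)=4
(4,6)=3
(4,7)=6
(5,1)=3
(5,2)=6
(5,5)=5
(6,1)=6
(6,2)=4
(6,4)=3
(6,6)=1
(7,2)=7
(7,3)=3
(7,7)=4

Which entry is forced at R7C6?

Row 1, column 3: row 1 has {1, 2, 3, 4, 6, 7} and column 3 has {3, 6, 7}, leaving only 5.
Row 2, column 3: row 2 has {2, 4, 5, 7} and column 3 has {3, 5, 6, 7}, leaving only 1.
Row 2, column 4: row 2 has {1, 2, 4, 5, 7} and column 4 has {2, 3, 4}, leaving only 6.
Row 2, column 5: row 2 has {1, 2, 4, 5, 6, 7} and column 5 has {1, 4, 5, 6}, leaving only 3.
Row 3, column 4: row 3 has {1, 3, 6, 7} and column 4 has {2, 3, 4, 6}, leaving only 5.
Row 3, column 7: row 3 has {1, 3, 5, 6, 7} and column 7 has {3, 4, 6, 7}, leaving only 2.
Row 3, column 6: row 3 has {1, 2, 3, 5, 6, 7} and column 6 has {1, 3, 5, 7}, leaving only 4.
Row 4, column 2: row 4 has {1, 2, 3, 4, 6, 7} and column 2 has {1, 2, 3, 4, 6, 7}, leaving only 5.
Row 5, column 6: row 5 has {3, 5, 6} and column 6 has {1, 3, 4, 5, 7}, leaving only 2.
Row 7 already has {3, 4, 7} and column 6 already has {1, 2, 3, 4, 5, 7}, so row 7, column 6 must be 6.

6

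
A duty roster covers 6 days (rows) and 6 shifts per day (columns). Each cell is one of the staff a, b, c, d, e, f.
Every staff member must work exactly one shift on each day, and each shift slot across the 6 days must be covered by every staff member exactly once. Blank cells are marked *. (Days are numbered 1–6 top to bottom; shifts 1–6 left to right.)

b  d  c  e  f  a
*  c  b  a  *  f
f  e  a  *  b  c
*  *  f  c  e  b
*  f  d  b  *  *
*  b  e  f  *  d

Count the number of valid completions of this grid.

Day 2, shift 1: eliminating its day and shift leaves {d, e}.
Day 2, shift 5: eliminating its day and shift leaves {d}.
Day 3, shift 4: eliminating its day and shift leaves {d}.
Day 4, shift 1: eliminating its day and shift leaves {a, d}.
Day 4, shift 2: eliminating its day and shift leaves {a}.
Day 5, shift 1: eliminating its day and shift leaves {a, c, e}.
Day 5, shift 5: eliminating its day and shift leaves {a, c}.
Day 5, shift 6: eliminating its day and shift leaves {e}.
Day 6, shift 1: eliminating its day and shift leaves {a, c}.
Day 6, shift 5: eliminating its day and shift leaves {a, c}.
Enumerating the assignments across these blanks that avoid any day or shift repeat gives 2 completions.

2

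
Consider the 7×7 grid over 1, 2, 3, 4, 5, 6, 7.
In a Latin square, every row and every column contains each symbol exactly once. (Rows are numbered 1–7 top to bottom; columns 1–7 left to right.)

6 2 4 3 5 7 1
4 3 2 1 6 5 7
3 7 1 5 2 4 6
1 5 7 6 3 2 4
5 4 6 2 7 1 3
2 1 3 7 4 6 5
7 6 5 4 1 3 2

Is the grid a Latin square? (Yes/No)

Yes

Each row is a permutation of the 7 symbols, and so is each column.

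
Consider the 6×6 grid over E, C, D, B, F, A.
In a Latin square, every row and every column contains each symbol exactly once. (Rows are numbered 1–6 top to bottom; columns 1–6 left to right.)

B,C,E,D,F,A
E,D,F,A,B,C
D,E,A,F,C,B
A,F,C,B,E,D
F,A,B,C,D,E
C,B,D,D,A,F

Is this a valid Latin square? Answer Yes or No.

Column 4 contains D twice (at rows 1 and 6), so it is not a permutation.

No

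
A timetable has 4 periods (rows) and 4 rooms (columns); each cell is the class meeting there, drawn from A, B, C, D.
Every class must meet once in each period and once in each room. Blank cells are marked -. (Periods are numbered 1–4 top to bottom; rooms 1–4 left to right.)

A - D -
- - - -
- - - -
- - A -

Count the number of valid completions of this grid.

Period 1, room 2: eliminating its period and room leaves {B, C}.
Period 1, room 4: eliminating its period and room leaves {B, C}.
Period 2, room 1: eliminating its period and room leaves {B, C, D}.
Period 2, room 2: eliminating its period and room leaves {A, B, C, D}.
Period 2, room 3: eliminating its period and room leaves {B, C}.
Period 2, room 4: eliminating its period and room leaves {A, B, C, D}.
Period 3, room 1: eliminating its period and room leaves {B, C, D}.
Period 3, room 2: eliminating its period and room leaves {A, B, C, D}.
Period 3, room 3: eliminating its period and room leaves {B, C}.
Period 3, room 4: eliminating its period and room leaves {A, B, C, D}.
Period 4, room 1: eliminating its period and room leaves {B, C, D}.
Period 4, room 2: eliminating its period and room leaves {B, C, D}.
Period 4, room 4: eliminating its period and room leaves {B, C, D}.
Enumerating the assignments across these blanks that avoid any period or room repeat gives 16 completions.

16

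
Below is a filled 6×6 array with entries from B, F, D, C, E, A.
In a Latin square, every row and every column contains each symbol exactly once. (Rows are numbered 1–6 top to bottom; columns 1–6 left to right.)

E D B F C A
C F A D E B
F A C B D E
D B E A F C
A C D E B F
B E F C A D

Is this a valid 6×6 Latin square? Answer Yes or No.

Each row is a permutation of the 6 symbols, and so is each column.

Yes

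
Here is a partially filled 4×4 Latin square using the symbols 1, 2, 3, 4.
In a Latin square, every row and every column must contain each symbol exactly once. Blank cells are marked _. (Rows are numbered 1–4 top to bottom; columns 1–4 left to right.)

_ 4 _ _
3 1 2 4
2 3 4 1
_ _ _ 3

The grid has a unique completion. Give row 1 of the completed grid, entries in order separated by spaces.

1 4 3 2

Row 1, column 1: row 1 has {4} and column 1 has {2, 3}, leaving only 1.
Row 1, column 3: row 1 has {1, 4} and column 3 has {2, 4}, leaving only 3.
Row 1, column 4: row 1 has {1, 3, 4} and column 4 has {1, 3, 4}, leaving only 2.
So row 1 reads: 1 4 3 2.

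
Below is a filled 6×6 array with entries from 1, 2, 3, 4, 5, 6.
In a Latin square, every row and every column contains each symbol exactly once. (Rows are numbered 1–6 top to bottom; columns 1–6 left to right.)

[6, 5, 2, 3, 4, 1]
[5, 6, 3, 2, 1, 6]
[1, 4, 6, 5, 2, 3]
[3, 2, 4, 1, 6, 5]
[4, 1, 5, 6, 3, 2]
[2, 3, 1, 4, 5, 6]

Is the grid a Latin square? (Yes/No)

No

Row 2 contains 6 twice (at columns 2 and 6), so it is not a permutation.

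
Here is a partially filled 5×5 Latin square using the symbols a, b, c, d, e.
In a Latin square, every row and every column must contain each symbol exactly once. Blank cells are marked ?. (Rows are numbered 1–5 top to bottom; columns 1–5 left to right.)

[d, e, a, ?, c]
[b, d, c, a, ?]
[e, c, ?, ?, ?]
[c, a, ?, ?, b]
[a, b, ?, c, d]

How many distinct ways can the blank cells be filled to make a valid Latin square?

1

Row 1, column 4: eliminating its row and column leaves {b}.
Row 2, column 5: eliminating its row and column leaves {e}.
Row 3, column 3: eliminating its row and column leaves {b, d}.
Row 3, column 4: eliminating its row and column leaves {b, d}.
Row 3, column 5: eliminating its row and column leaves {a}.
Row 4, column 3: eliminating its row and column leaves {d, e}.
Row 4, column 4: eliminating its row and column leaves {d, e}.
Row 5, column 3: eliminating its row and column leaves {e}.
Only one assignment across all blanks avoids any row or column repeat, giving 1 completion.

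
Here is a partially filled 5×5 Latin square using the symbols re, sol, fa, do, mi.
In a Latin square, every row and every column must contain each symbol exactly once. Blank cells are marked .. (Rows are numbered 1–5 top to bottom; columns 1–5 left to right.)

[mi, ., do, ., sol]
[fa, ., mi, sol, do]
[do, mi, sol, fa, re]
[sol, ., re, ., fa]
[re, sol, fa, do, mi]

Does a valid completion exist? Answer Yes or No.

Yes

No row or column among the givens repeats a symbol, and propagating forced cells runs into no contradiction.
One valid completion exists (for instance, mi fa do re sol / fa re mi sol do / do mi sol fa re / sol do re mi fa / re sol fa do mi).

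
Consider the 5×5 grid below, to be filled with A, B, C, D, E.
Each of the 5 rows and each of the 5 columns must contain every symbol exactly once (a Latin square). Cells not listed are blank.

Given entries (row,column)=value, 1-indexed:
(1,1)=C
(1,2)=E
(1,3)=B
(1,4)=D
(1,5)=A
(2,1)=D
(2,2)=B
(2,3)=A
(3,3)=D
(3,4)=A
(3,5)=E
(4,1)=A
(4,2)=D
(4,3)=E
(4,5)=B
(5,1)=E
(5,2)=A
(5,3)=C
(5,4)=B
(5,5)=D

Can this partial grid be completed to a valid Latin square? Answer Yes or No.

Yes

No row or column among the givens repeats a symbol, and propagating forced cells runs into no contradiction.
One valid completion exists (for instance, C E B D A / D B A E C / B C D A E / A D E C B / E A C B D).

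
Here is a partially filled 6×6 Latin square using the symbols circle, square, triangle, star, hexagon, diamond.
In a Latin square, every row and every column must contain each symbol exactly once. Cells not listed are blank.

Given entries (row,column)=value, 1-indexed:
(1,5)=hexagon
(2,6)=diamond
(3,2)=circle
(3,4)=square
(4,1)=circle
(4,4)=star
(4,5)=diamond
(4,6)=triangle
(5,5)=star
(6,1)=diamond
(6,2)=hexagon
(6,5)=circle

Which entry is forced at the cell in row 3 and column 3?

diamond

Row 3, column 5: row 3 has {circle, square} and column 5 has {circle, star, hexagon, diamond}, leaving only triangle.
Row 2, column 5: row 2 has {diamond} and column 5 has {circle, triangle, star, hexagon, diamond}, leaving only square.
Row 4, column 2: row 4 has {circle, triangle, star, diamond} and column 2 has {circle, hexagon}, leaving only square.
Row 4, column 3: row 4 has {circle, square, triangle, star, diamond} and column 3 has {}, leaving only hexagon.
Row 6, column 4: row 6 has {circle, hexagon, diamond} and column 4 has {square, star}, leaving only triangle.
Row 3, column 3 is narrowed to {star, diamond}.
If it were star, then row 3, column 6 would be left with no valid symbol.
So row 3, column 3 must be diamond.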